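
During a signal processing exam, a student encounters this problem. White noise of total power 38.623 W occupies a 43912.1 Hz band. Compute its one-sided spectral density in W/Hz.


Power spectral density:
PSD = P / BW
    = 38.623 / 43912.1
    = 0.00087955 W/Hz

0.00087955 W/Hz


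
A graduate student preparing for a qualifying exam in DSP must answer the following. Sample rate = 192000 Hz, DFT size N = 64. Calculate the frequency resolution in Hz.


DFT frequency resolution:
df = fs / N
   = 192000 / 64
   = 3000.0 Hz

3000.0 Hz


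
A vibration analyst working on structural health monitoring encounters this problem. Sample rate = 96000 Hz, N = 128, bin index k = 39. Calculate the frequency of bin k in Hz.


Frequency of DFT bin k:
f_k = k * fs / N
    = 39 * 96000 / 128
    = 3744000 / 128
    = 29250.0 Hz

29250.0 Hz


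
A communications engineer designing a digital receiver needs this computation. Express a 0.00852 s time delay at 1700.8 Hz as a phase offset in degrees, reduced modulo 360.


Phase shift from frequency and time delay:
phi = 360 * f * t_delay
    = 360 * 1700.8 * 0.00852
    = 5216.69 degrees
    mod 360 = 176.69 degrees

176.69 degrees


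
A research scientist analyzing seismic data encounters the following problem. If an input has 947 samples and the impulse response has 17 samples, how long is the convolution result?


Linear convolution output length:
L = N + M - 1
  = 947 + 17 - 1
  = 963 samples

963


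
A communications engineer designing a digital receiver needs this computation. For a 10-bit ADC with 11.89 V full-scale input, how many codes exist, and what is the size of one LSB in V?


Step 1 — number of quantization levels:
L = 2^N = 2^10 = 1024

Step 2 — LSB step size:
delta = Vfs / L
      = 11.89 / 1024
      = 0.01161133 V

Levels = 1024; step size = 0.01161133 V


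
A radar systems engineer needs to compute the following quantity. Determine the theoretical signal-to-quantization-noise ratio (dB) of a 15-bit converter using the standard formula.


Theoretical SNR for a full-scale sinusoid:
SNR = 6.02 * N + 1.76
    = 6.02 * 15 + 1.76
    = 90.3 + 1.76
    = 92.06 dB

92.06 dB


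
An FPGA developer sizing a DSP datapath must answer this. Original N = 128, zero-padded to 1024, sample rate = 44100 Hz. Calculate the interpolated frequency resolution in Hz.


Frequency resolution after zero-padding:
N_padded = 128 * 8 = 1024
df = fs / N_padded
   = 44100 / 1024
   = 43.0664 Hz

43.0664 Hz


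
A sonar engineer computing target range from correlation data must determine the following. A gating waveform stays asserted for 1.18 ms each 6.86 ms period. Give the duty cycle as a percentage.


Duty cycle as a percentage:
DC = (t_on / T) * 100
   = (1.18 / 6.86) * 100
   = 0.172012 * 100
   = 17.2 %

17.2 %


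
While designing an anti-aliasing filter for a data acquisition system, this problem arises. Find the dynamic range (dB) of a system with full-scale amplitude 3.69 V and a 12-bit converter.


Dynamic range from full-scale to LSB:
V_min = V_max / 2^bits = 3.69 / 2^12
DR = 20 * log10(V_max / V_min)
   = 20 * log10(2^12)
   = 20 * 12 * log10(2)
   = 72.25 dB

72.25 dB


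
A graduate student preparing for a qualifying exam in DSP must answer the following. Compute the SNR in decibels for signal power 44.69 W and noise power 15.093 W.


SNR in decibels:
SNR = 10 * log10(Ps / Pn)
    = 10 * log10(44.69 / 15.093)
    = 10 * log10(2.961)
    = 10 * 0.4714
    = 4.71 dB

4.71 dB


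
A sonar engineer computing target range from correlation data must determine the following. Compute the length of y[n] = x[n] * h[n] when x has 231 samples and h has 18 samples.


Linear convolution output length:
L = N + M - 1
  = 231 + 18 - 1
  = 248 samples

248


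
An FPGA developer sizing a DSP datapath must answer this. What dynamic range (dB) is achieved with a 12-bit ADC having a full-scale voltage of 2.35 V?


Dynamic range from full-scale to LSB:
V_min = V_max / 2^bits = 2.35 / 2^12
DR = 20 * log10(V_max / V_min)
   = 20 * log10(2^12)
   = 20 * 12 * log10(2)
   = 72.25 dB

72.25 dB


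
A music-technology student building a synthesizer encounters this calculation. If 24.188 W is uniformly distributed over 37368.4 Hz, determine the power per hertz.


Power spectral density:
PSD = P / BW
    = 24.188 / 37368.4
    = 0.00064728 W/Hz

0.00064728 W/Hz


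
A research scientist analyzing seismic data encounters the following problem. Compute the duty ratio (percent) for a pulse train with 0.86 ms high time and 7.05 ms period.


Duty cycle as a percentage:
DC = (t_on / T) * 100
   = (0.86 / 7.05) * 100
   = 0.121986 * 100
   = 12.2 %

12.2 %


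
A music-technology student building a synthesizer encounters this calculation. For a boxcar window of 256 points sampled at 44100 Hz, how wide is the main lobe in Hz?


Main lobe width for a rectangular window:
Width = 2 * fs / N
      = 2 * 44100 / 256
      = 88200 / 256
      = 344.531 Hz

344.531 Hz


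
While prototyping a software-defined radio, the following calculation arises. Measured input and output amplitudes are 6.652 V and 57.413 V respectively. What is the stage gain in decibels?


Voltage gain in dB:
G = 20 * log10(Vout / Vin)
  = 20 * log10(57.413 / 6.652)
  = 20 * log10(8.630938)
  = 20 * 0.936058
  = 18.72 dB

18.72 dB


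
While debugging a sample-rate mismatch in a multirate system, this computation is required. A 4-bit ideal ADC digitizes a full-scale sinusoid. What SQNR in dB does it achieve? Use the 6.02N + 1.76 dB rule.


Theoretical SNR for a full-scale sinusoid:
SNR = 6.02 * N + 1.76
    = 6.02 * 4 + 1.76
    = 24.08 + 1.76
    = 25.84 dB

25.84 dB


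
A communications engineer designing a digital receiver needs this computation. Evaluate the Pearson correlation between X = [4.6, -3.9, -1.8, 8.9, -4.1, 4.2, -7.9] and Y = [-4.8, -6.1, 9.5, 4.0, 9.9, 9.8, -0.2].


Pearson correlation coefficient (population):
r = cov(X,Y) / (std(X) * std(Y))
Mean X = 0.0, Mean Y = 3.1571
Cov(X,Y) = 3.194286
Std(X) = 5.550804, Std(Y) = 6.445565
r = 0.0893

0.0893


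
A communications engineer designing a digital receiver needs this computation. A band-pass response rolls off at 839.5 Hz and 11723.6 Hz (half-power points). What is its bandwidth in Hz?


Bandwidth is the difference of -3dB frequencies:
BW = f_high - f_low
   = 11723.6 - 839.5
   = 10884.1 Hz

10884.1 Hz


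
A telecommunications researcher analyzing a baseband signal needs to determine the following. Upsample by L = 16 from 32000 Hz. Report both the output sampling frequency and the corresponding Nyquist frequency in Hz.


Step 1 — output sample rate after interpolation by L:
fs_out = L * fs_in = 16 * 32000 = 512000 Hz

Step 2 — Nyquist frequency of the output stream:
f_Nyq = fs_out / 2 = 512000 / 2 = 256000.0 Hz

fs_out = 512000 Hz; f_Nyquist = 256000.0 Hz


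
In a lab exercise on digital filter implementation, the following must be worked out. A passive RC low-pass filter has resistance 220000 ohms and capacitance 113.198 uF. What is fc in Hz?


Cutoff frequency of a first-order RC filter:
fc = 1 / (2 * pi * R * C)
C = 113.198 uF = 0.000113198 F
fc = 1 / (2 * pi * 220000 * 0.000113198)
   = 1 / 156.47368228847
   = 0.006391 Hz

0.006391 Hz


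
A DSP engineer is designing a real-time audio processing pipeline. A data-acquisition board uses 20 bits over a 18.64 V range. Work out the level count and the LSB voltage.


Step 1 — number of quantization levels:
L = 2^N = 2^20 = 1048576

Step 2 — LSB step size:
delta = Vfs / L
      = 18.64 / 1048576
      = 1.778e-05 V

Levels = 1048576; step size = 1.778e-05 V


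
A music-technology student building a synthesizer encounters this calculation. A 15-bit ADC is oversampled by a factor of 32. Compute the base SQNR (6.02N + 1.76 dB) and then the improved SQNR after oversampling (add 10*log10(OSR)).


Step 1 — baseline SQNR at Nyquist:
SQNR_base = 6.02*N + 1.76
          = 6.02*15 + 1.76
          = 92.06 dB

Step 2 — oversampling processing gain:
G = 10*log10(OSR) = 10*log10(32) = 15.05 dB

Step 3 — total:
SQNR_total = 92.06 + 15.05 = 107.11 dB

Base SQNR = 92.06 dB; oversampled SQNR = 107.11 dB


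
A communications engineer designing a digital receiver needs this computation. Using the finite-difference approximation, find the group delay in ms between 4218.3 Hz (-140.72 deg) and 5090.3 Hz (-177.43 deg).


Group delay from phase difference:
tau = -d(phi)/d(omega)
d(phi) = -36.71 deg = -0.64071 rad
d(omega) = 2*pi*(5090.3 - 4218.3) = 5478.9376 rad/s
tau = -(-0.64071) / 5478.9376
    = 0.1169 ms

0.1169 ms


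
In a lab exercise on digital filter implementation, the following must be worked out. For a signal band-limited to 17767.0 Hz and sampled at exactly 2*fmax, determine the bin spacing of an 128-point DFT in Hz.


Step 1 — Nyquist sampling rate:
fs = 2 * fmax = 2 * 17767.0 = 35534.0 Hz

Step 2 — DFT bin spacing:
df = fs / N = 35534.0 / 128 = 277.6094 Hz

277.6094 Hz


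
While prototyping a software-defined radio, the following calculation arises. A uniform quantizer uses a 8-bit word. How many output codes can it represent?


Number of quantization levels = 2^N
= 2^8
= 256

256


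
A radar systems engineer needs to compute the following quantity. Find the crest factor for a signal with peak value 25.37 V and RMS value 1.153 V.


Crest factor is the ratio of peak to RMS:
CF = V_peak / V_rms
   = 25.37 / 1.153
   = 22.0035

22.0035


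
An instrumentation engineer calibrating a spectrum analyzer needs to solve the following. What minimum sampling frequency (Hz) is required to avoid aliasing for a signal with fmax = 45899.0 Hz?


The Nyquist rate is twice the maximum frequency component.
fs_min = 2 * fmax
      = 2 * 45899.0
      = 91798.0 Hz

91798.0


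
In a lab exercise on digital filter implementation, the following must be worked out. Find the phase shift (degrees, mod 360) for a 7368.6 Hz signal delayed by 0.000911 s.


Phase shift from frequency and time delay:
phi = 360 * f * t_delay
    = 360 * 7368.6 * 0.000911
    = 2416.61 degrees
    mod 360 = 256.61 degrees

256.61 degrees


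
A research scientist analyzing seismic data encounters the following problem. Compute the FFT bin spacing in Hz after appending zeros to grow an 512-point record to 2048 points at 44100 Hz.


Frequency resolution after zero-padding:
N_padded = 512 * 4 = 2048
df = fs / N_padded
   = 44100 / 2048
   = 21.5332 Hz

21.5332 Hz


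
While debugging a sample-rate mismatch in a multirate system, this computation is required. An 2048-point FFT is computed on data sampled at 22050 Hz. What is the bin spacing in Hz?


DFT frequency resolution:
df = fs / N
   = 22050 / 2048
   = 10.7666 Hz

10.7666 Hz


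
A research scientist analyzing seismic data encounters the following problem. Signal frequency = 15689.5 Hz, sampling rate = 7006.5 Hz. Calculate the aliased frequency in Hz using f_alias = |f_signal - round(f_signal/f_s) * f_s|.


Compute the nearest integer multiple of fs to the signal:
n = round(15689.5 / 7006.5) = 2
f_alias = |15689.5 - 2 * 7006.5|
        = |15689.5 - 14013.0|
        = 1676.5 Hz

1676.5


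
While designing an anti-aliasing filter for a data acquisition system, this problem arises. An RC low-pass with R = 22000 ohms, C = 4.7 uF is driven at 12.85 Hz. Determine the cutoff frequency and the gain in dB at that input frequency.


Step 1 — cutoff frequency:
fc = 1 / (2*pi*R*C)
C = 4.7 uF = 4.7e-06 F
fc = 1 / (2*pi*22000*4.7e-06)
   = 1.53922 Hz

Step 2 — magnitude at f = 12.85 Hz:
|H(f)| = 1 / sqrt(1 + (f/fc)^2)
f/fc = 12.85 / 1.53922 = 8.348384
|H| = 1 / sqrt(1 + 69.695515) = 0.1189335
|H|_dB = 20*log10(0.1189335) = -18.49 dB

fc = 1.53922 Hz; |H(12.85 Hz)| = -18.49 dB


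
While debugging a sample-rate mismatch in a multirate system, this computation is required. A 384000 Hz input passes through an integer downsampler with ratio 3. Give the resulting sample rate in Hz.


Decimation reduces the sample rate:
fs_out = fs_in / M
       = 384000 / 3
       = 128000.0 Hz

128000.0 Hz


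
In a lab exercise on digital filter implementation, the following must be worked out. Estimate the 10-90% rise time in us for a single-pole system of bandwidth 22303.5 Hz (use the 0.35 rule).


Rise time from bandwidth relationship:
tr = 0.35 / BW
   = 0.35 / 22303.5
   = 1.56926043e-05 s
   = 15.6926 us

15.6926 us


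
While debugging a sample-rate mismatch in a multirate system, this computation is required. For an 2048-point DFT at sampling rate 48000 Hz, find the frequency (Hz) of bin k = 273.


Frequency of DFT bin k:
f_k = k * fs / N
    = 273 * 48000 / 2048
    = 13104000 / 2048
    = 6398.438 Hz

6398.438 Hz


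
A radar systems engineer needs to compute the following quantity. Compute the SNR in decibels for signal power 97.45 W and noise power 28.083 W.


SNR in decibels:
SNR = 10 * log10(Ps / Pn)
    = 10 * log10(97.45 / 28.083)
    = 10 * log10(3.4701)
    = 10 * 0.5403
    = 5.4 dB

5.4 dB


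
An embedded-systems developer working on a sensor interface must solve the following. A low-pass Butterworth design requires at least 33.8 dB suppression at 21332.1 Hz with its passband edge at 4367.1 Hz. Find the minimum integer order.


Butterworth filter order formula:
n = log10(10^(A/10) - 1) / (2 * log10(f_stop/f_pass))
10^(33.8/10) - 1 = 2397.8329
f_stop/f_pass = 21332.1 / 4367.1 = 4.8847
n = 2.4533 -> ceil = 3

3


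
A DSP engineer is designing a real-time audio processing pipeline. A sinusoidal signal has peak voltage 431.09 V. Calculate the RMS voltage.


RMS voltage for a sinusoidal waveform:
V_rms = V_peak / sqrt(2)
      = 431.09 / 1.414214
      = 304.827 V

304.827 V


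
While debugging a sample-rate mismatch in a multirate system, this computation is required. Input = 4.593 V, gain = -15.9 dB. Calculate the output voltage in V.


Output voltage from dB gain:
V_out = V_in * 10^(gain_dB / 20)
      = 4.593 * 10^(-15.9 / 20)
      = 4.593 * 0.160325
      = 0.7364 V

0.7364 V


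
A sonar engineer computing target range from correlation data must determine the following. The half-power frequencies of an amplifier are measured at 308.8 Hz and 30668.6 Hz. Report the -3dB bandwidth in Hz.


Bandwidth is the difference of -3dB frequencies:
BW = f_high - f_low
   = 30668.6 - 308.8
   = 30359.8 Hz

30359.8 Hz


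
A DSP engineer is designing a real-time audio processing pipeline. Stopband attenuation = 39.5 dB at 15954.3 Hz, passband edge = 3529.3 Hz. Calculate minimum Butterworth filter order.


Butterworth filter order formula:
n = log10(10^(A/10) - 1) / (2 * log10(f_stop/f_pass))
10^(39.5/10) - 1 = 8911.5094
f_stop/f_pass = 15954.3 / 3529.3 = 4.5205
n = 3.0144 -> ceil = 4

4


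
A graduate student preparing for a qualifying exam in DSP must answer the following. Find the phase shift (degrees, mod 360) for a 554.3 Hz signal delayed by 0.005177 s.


Phase shift from frequency and time delay:
phi = 360 * f * t_delay
    = 360 * 554.3 * 0.005177
    = 1033.06 degrees
    mod 360 = 313.06 degrees

313.06 degrees


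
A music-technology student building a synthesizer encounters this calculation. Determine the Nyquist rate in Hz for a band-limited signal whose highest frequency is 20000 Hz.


The Nyquist rate is twice the maximum frequency component.
fs_min = 2 * fmax
      = 2 * 20000
      = 40000 Hz

40000


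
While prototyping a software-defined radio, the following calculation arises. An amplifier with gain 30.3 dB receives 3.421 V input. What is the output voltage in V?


Output voltage from dB gain:
V_out = V_in * 10^(gain_dB / 20)
      = 3.421 * 10^(30.3 / 20)
      = 3.421 * 32.734069
      = 111.9833 V

111.9833 V


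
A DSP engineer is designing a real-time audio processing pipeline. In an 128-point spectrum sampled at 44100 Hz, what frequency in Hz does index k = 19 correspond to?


Frequency of DFT bin k:
f_k = k * fs / N
    = 19 * 44100 / 128
    = 837900 / 128
    = 6546.094 Hz

6546.094 Hz


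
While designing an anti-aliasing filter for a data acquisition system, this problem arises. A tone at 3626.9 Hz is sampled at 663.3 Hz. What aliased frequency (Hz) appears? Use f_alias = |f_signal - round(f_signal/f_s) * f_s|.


Compute the nearest integer multiple of fs to the signal:
n = round(3626.9 / 663.3) = 5
f_alias = |3626.9 - 5 * 663.3|
        = |3626.9 - 3316.5|
        = 310.4 Hz

310.4


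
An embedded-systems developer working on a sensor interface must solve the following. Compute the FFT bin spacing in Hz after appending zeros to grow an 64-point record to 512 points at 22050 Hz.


Frequency resolution after zero-padding:
N_padded = 64 * 8 = 512
df = fs / N_padded
   = 22050 / 512
   = 43.0664 Hz

43.0664 Hz


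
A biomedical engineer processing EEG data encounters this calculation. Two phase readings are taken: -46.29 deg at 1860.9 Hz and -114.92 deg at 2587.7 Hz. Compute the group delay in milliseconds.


Group delay from phase difference:
tau = -d(phi)/d(omega)
d(phi) = -68.63 deg = -1.197819 rad
d(omega) = 2*pi*(2587.7 - 1860.9) = 4566.6191 rad/s
tau = -(-1.197819) / 4566.6191
    = 0.2623 ms

0.2623 ms


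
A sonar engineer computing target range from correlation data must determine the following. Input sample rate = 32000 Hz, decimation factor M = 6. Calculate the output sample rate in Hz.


Decimation reduces the sample rate:
fs_out = fs_in / M
       = 32000 / 6
       = 5333.3333 Hz

5333.3333 Hz


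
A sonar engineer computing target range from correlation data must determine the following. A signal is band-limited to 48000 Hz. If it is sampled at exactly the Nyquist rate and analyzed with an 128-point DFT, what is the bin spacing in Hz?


Step 1 — Nyquist sampling rate:
fs = 2 * fmax = 2 * 48000 = 96000 Hz

Step 2 — DFT bin spacing:
df = fs / N = 96000 / 128 = 750.0 Hz

750.0 Hz


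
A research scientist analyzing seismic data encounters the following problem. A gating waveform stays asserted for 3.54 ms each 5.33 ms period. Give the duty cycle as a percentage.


Duty cycle as a percentage:
DC = (t_on / T) * 100
   = (3.54 / 5.33) * 100
   = 0.664165 * 100
   = 66.42 %

66.42 %


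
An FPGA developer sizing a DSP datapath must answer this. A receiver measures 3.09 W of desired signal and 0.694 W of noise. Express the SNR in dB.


SNR in decibels:
SNR = 10 * log10(Ps / Pn)
    = 10 * log10(3.09 / 0.694)
    = 10 * log10(4.4524)
    = 10 * 0.6486
    = 6.49 dB

6.49 dB


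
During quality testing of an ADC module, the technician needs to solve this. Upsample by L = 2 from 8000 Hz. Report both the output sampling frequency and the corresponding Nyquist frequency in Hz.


Step 1 — output sample rate after interpolation by L:
fs_out = L * fs_in = 2 * 8000 = 16000 Hz

Step 2 — Nyquist frequency of the output stream:
f_Nyq = fs_out / 2 = 16000 / 2 = 8000.0 Hz

fs_out = 16000 Hz; f_Nyquist = 8000.0 Hz


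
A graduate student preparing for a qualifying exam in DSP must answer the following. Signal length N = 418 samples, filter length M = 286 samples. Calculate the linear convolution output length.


Linear convolution output length:
L = N + M - 1
  = 418 + 286 - 1
  = 703 samples

703


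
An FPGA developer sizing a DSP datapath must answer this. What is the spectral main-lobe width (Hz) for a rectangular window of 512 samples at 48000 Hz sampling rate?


Main lobe width for a rectangular window:
Width = 2 * fs / N
      = 2 * 48000 / 512
      = 96000 / 512
      = 187.5 Hz

187.5 Hz


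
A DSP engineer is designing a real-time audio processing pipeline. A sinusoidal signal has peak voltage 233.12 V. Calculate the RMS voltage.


RMS voltage for a sinusoidal waveform:
V_rms = V_peak / sqrt(2)
      = 233.12 / 1.414214
      = 164.841 V

164.841 V


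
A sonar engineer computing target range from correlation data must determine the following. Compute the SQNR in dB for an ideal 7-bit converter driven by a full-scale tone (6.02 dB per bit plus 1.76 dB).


Theoretical SNR for a full-scale sinusoid:
SNR = 6.02 * N + 1.76
    = 6.02 * 7 + 1.76
    = 42.14 + 1.76
    = 43.9 dB

43.9 dB


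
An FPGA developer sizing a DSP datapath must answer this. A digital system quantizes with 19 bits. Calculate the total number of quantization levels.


Number of quantization levels = 2^N
= 2^19
= 524288

524288


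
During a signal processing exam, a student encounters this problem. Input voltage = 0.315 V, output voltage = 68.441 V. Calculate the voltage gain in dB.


Voltage gain in dB:
G = 20 * log10(Vout / Vin)
  = 20 * log10(68.441 / 0.315)
  = 20 * log10(217.273016)
  = 20 * 2.337006
  = 46.74 dB

46.74 dB


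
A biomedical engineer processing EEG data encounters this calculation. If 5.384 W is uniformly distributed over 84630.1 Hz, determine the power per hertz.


Power spectral density:
PSD = P / BW
    = 5.384 / 84630.1
    = 6.362e-05 W/Hz

6.362e-05 W/Hz


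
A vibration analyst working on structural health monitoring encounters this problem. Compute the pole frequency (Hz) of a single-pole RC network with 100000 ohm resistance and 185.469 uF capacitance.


Cutoff frequency of a first-order RC filter:
fc = 1 / (2 * pi * R * C)
C = 185.469 uF = 0.000185469 F
fc = 1 / (2 * pi * 100000 * 0.000185469)
   = 1 / 116.53360957373
   = 0.008581 Hz

0.008581 Hz


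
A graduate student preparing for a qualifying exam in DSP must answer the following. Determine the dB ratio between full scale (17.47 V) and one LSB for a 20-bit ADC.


Dynamic range from full-scale to LSB:
V_min = V_max / 2^bits = 17.47 / 2^20
DR = 20 * log10(V_max / V_min)
   = 20 * log10(2^20)
   = 20 * 20 * log10(2)
   = 120.41 dB

120.41 dB


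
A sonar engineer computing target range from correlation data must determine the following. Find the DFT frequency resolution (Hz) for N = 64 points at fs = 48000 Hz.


DFT frequency resolution:
df = fs / N
   = 48000 / 64
   = 750.0 Hz

750.0 Hz


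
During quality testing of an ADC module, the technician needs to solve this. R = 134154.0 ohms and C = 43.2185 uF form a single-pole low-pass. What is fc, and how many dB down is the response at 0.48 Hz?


Step 1 — cutoff frequency:
fc = 1 / (2*pi*R*C)
C = 43.2185 uF = 4.32185e-05 F
fc = 1 / (2*pi*134154.0*4.32185e-05)
   = 0.0274503 Hz

Step 2 — magnitude at f = 0.48 Hz:
|H(f)| = 1 / sqrt(1 + (f/fc)^2)
f/fc = 0.48 / 0.0274503 = 17.486148
|H| = 1 / sqrt(1 + 305.765372) = 0.0570948
|H|_dB = 20*log10(0.0570948) = -24.87 dB

fc = 0.0274503 Hz; |H(0.48 Hz)| = -24.87 dB


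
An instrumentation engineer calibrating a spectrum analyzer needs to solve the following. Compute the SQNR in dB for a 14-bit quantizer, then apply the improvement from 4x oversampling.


Step 1 — baseline SQNR at Nyquist:
SQNR_base = 6.02*N + 1.76
          = 6.02*14 + 1.76
          = 86.04 dB

Step 2 — oversampling processing gain:
G = 10*log10(OSR) = 10*log10(4) = 6.02 dB

Step 3 — total:
SQNR_total = 86.04 + 6.02 = 92.06 dB

Base SQNR = 86.04 dB; oversampled SQNR = 92.06 dB


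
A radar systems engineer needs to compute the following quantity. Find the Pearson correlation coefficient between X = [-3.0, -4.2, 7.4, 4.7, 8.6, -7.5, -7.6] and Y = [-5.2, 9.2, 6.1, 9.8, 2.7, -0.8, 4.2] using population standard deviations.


Pearson correlation coefficient (population):
r = cov(X,Y) / (std(X) * std(Y))
Mean X = -0.2286, Mean Y = 3.7143
Cov(X,Y) = 10.200408
Std(X) = 6.448635, Std(Y) = 4.98467
r = 0.3173

0.3173


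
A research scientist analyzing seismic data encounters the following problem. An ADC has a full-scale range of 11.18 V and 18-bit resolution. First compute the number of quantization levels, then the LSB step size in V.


Step 1 — number of quantization levels:
L = 2^N = 2^18 = 262144

Step 2 — LSB step size:
delta = Vfs / L
      = 11.18 / 262144
      = 4.265e-05 V

Levels = 262144; step size = 4.265e-05 V


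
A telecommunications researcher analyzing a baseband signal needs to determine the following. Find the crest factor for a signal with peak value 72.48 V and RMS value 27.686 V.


Crest factor is the ratio of peak to RMS:
CF = V_peak / V_rms
   = 72.48 / 27.686
   = 2.6179

2.6179


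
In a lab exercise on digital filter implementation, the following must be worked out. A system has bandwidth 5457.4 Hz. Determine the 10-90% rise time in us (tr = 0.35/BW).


Rise time from bandwidth relationship:
tr = 0.35 / BW
   = 0.35 / 5457.4
   = 6.413310368e-05 s
   = 64.1331 us

64.1331 us


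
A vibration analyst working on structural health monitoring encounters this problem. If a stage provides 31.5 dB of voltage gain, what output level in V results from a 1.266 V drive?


Output voltage from dB gain:
V_out = V_in * 10^(gain_dB / 20)
      = 1.266 * 10^(31.5 / 20)
      = 1.266 * 37.58374
      = 47.581 V

47.581 V


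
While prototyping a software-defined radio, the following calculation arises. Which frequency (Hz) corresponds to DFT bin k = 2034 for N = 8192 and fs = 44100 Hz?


Frequency of DFT bin k:
f_k = k * fs / N
    = 2034 * 44100 / 8192
    = 89699400 / 8192
    = 10949.634 Hz

10949.634 Hz


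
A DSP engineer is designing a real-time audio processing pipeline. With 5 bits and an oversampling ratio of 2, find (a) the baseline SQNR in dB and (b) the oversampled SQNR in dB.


Step 1 — baseline SQNR at Nyquist:
SQNR_base = 6.02*N + 1.76
          = 6.02*5 + 1.76
          = 31.86 dB

Step 2 — oversampling processing gain:
G = 10*log10(OSR) = 10*log10(2) = 3.01 dB

Step 3 — total:
SQNR_total = 31.86 + 3.01 = 34.87 dB

Base SQNR = 31.86 dB; oversampled SQNR = 34.87 dB


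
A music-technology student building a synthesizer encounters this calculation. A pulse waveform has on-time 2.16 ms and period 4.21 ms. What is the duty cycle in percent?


Duty cycle as a percentage:
DC = (t_on / T) * 100
   = (2.16 / 4.21) * 100
   = 0.513064 * 100
   = 51.31 %

51.31 %


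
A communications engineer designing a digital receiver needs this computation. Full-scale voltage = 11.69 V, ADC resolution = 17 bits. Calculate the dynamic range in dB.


Dynamic range from full-scale to LSB:
V_min = V_max / 2^bits = 11.69 / 2^17
DR = 20 * log10(V_max / V_min)
   = 20 * log10(2^17)
   = 20 * 17 * log10(2)
   = 102.35 dB

102.35 dB


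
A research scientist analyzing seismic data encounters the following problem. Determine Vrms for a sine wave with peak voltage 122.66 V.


RMS voltage for a sinusoidal waveform:
V_rms = V_peak / sqrt(2)
      = 122.66 / 1.414214
      = 86.734 V

86.734 V


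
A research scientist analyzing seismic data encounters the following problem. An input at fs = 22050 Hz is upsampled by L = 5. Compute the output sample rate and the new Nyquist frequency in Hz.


Step 1 — output sample rate after interpolation by L:
fs_out = L * fs_in = 5 * 22050 = 110250 Hz

Step 2 — Nyquist frequency of the output stream:
f_Nyq = fs_out / 2 = 110250 / 2 = 55125.0 Hz

fs_out = 110250 Hz; f_Nyquist = 55125.0 Hz


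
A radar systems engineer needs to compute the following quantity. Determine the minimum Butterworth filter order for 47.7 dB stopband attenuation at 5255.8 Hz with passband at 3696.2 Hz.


Butterworth filter order formula:
n = log10(10^(A/10) - 1) / (2 * log10(f_stop/f_pass))
10^(47.7/10) - 1 = 58883.3655
f_stop/f_pass = 5255.8 / 3696.2 = 1.4219
n = 15.6001 -> ceil = 16

16


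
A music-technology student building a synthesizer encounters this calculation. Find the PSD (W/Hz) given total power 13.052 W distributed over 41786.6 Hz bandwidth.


Power spectral density:
PSD = P / BW
    = 13.052 / 41786.6
    = 0.00031235 W/Hz

0.00031235 W/Hz


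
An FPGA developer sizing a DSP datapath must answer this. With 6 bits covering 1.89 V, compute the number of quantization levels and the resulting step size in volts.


Step 1 — number of quantization levels:
L = 2^N = 2^6 = 64

Step 2 — LSB step size:
delta = Vfs / L
      = 1.89 / 64
      = 0.02953125 V

Levels = 64; step size = 0.02953125 V


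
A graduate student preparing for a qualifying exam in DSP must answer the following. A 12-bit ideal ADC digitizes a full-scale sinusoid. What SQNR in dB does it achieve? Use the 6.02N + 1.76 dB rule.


Theoretical SNR for a full-scale sinusoid:
SNR = 6.02 * N + 1.76
    = 6.02 * 12 + 1.76
    = 72.24 + 1.76
    = 74.0 dB

74.0 dB


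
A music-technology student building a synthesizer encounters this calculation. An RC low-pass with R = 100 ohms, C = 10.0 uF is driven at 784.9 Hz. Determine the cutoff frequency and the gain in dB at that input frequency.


Step 1 — cutoff frequency:
fc = 1 / (2*pi*R*C)
C = 10.0 uF = 1e-05 F
fc = 1 / (2*pi*100*1e-05)
   = 159.155 Hz

Step 2 — magnitude at f = 784.9 Hz:
|H(f)| = 1 / sqrt(1 + (f/fc)^2)
f/fc = 784.9 / 159.155 = 4.93167
|H| = 1 / sqrt(1 + 24.321369) = 0.1987268
|H|_dB = 20*log10(0.1987268) = -14.03 dB

fc = 159.155 Hz; |H(784.9 Hz)| = -14.03 dB


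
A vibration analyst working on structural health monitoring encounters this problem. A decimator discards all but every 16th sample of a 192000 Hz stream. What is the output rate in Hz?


Decimation reduces the sample rate:
fs_out = fs_in / M
       = 192000 / 16
       = 12000.0 Hz

12000.0 Hz


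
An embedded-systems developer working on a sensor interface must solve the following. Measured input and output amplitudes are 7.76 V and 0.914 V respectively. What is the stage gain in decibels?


Voltage gain in dB:
G = 20 * log10(Vout / Vin)
  = 20 * log10(0.914 / 7.76)
  = 20 * log10(0.117784)
  = 20 * -0.928916
  = -18.58 dB

-18.58 dB


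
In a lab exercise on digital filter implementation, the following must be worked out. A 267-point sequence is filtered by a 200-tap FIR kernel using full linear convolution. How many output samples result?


Linear convolution output length:
L = N + M - 1
  = 267 + 200 - 1
  = 466 samples

466


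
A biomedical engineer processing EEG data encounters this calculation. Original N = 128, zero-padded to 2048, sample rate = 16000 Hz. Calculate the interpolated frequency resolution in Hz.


Frequency resolution after zero-padding:
N_padded = 128 * 16 = 2048
df = fs / N_padded
   = 16000 / 2048
   = 7.8125 Hz

7.8125 Hz


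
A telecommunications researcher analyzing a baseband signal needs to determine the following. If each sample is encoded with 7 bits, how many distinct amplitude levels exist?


Number of quantization levels = 2^N
= 2^7
= 128

128


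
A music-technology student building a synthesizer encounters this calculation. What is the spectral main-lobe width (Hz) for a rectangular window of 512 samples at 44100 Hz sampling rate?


Main lobe width for a rectangular window:
Width = 2 * fs / N
      = 2 * 44100 / 512
      = 88200 / 512
      = 172.266 Hz

172.266 Hz


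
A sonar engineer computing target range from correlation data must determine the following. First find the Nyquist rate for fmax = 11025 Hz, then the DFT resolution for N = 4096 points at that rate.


Step 1 — Nyquist sampling rate:
fs = 2 * fmax = 2 * 11025 = 22050 Hz

Step 2 — DFT bin spacing:
df = fs / N = 22050 / 4096 = 5.3833 Hz

5.3833 Hz


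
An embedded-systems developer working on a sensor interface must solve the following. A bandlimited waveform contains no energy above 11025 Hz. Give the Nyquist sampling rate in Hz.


The Nyquist rate is twice the maximum frequency component.
fs_min = 2 * fmax
      = 2 * 11025
      = 22050 Hz

22050


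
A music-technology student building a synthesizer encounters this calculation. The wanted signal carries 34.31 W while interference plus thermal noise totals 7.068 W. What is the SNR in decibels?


SNR in decibels:
SNR = 10 * log10(Ps / Pn)
    = 10 * log10(34.31 / 7.068)
    = 10 * log10(4.8543)
    = 10 * 0.6861
    = 6.86 dB

6.86 dB


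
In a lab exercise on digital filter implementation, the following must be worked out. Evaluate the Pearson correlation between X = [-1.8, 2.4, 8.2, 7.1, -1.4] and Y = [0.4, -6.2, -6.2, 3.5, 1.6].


Pearson correlation coefficient (population):
r = cov(X,Y) / (std(X) * std(Y))
Mean X = 2.9, Mean Y = -1.38
Cov(X,Y) = -4.764
Std(X) = 4.160769, Std(Y) = 4.057783
r = -0.2822

-0.2822


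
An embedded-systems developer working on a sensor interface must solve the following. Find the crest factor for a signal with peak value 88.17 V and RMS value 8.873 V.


Crest factor is the ratio of peak to RMS:
CF = V_peak / V_rms
   = 88.17 / 8.873
   = 9.9369

9.9369


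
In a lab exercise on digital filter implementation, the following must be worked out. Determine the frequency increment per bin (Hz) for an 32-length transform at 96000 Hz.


DFT frequency resolution:
df = fs / N
   = 96000 / 32
   = 3000.0 Hz

3000.0 Hz


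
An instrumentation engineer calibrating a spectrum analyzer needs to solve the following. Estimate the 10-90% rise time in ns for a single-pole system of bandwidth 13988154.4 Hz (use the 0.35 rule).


Rise time from bandwidth relationship:
tr = 0.35 / BW
   = 0.35 / 13988154.4
   = 2.502117077e-08 s
   = 25.0212 ns

25.0212 ns


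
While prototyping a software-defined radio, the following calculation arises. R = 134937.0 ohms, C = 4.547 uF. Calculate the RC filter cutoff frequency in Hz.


Cutoff frequency of a first-order RC filter:
fc = 1 / (2 * pi * R * C)
C = 4.547 uF = 4.547e-06 F
fc = 1 / (2 * pi * 134937.0 * 4.547e-06)
   = 1 / 3.8551019973394
   = 0.259397 Hz

0.259397 Hz


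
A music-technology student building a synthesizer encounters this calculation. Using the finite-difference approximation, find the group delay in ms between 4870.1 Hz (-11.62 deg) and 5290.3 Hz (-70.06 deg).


Group delay from phase difference:
tau = -d(phi)/d(omega)
d(phi) = -58.44 deg = -1.01997 rad
d(omega) = 2*pi*(5290.3 - 4870.1) = 2640.1945 rad/s
tau = -(-1.01997) / 2640.1945
    = 0.3863 ms

0.3863 ms


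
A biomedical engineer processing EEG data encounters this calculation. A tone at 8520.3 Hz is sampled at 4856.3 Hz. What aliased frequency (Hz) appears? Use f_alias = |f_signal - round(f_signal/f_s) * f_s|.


Compute the nearest integer multiple of fs to the signal:
n = round(8520.3 / 4856.3) = 2
f_alias = |8520.3 - 2 * 4856.3|
        = |8520.3 - 9712.6|
        = 1192.3 Hz

1192.3


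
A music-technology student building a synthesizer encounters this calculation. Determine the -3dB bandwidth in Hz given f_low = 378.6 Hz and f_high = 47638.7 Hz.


Bandwidth is the difference of -3dB frequencies:
BW = f_high - f_low
   = 47638.7 - 378.6
   = 47260.1 Hz

47260.1 Hz


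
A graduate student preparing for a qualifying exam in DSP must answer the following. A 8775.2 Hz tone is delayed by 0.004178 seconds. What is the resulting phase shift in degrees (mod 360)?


Phase shift from frequency and time delay:
phi = 360 * f * t_delay
    = 360 * 8775.2 * 0.004178
    = 13198.6 degrees
    mod 360 = 238.6 degrees

238.6 degrees


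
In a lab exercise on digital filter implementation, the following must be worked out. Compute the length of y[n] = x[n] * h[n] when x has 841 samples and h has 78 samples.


Linear convolution output length:
L = N + M - 1
  = 841 + 78 - 1
  = 918 samples

918


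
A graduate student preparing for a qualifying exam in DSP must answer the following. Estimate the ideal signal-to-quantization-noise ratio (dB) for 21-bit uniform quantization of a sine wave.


Theoretical SNR for a full-scale sinusoid:
SNR = 6.02 * N + 1.76
    = 6.02 * 21 + 1.76
    = 126.42 + 1.76
    = 128.18 dB

128.18 dB


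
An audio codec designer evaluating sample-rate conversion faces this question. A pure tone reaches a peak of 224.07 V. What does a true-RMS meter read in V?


RMS voltage for a sinusoidal waveform:
V_rms = V_peak / sqrt(2)
      = 224.07 / 1.414214
      = 158.441 V

158.441 V


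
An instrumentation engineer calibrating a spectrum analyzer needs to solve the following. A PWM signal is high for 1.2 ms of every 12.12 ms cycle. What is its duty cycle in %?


Duty cycle as a percentage:
DC = (t_on / T) * 100
   = (1.2 / 12.12) * 100
   = 0.09901 * 100
   = 9.9 %

9.9 %


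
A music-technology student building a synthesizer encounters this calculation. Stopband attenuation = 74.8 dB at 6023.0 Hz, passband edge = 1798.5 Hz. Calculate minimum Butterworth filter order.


Butterworth filter order formula:
n = log10(10^(A/10) - 1) / (2 * log10(f_stop/f_pass))
10^(74.8/10) - 1 = 30199516.204
f_stop/f_pass = 6023.0 / 1798.5 = 3.3489
n = 7.1251 -> ceil = 8

8


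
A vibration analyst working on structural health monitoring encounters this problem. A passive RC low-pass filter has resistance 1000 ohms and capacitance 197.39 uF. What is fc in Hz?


Cutoff frequency of a first-order RC filter:
fc = 1 / (2 * pi * R * C)
C = 197.39 uF = 0.00019739 F
fc = 1 / (2 * pi * 1000 * 0.00019739)
   = 1 / 1.2402379477842
   = 0.806297 Hz

0.806297 Hz


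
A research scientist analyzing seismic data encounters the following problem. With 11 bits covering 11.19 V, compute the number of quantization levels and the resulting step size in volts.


Step 1 — number of quantization levels:
L = 2^N = 2^11 = 2048

Step 2 — LSB step size:
delta = Vfs / L
      = 11.19 / 2048
      = 0.00546387 V

Levels = 2048; step size = 0.00546387 V


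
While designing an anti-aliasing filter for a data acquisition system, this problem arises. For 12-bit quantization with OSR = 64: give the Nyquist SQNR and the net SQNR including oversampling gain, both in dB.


Step 1 — baseline SQNR at Nyquist:
SQNR_base = 6.02*N + 1.76
          = 6.02*12 + 1.76
          = 74.0 dB

Step 2 — oversampling processing gain:
G = 10*log10(OSR) = 10*log10(64) = 18.06 dB

Step 3 — total:
SQNR_total = 74.0 + 18.06 = 92.06 dB

Base SQNR = 74.0 dB; oversampled SQNR = 92.06 dB


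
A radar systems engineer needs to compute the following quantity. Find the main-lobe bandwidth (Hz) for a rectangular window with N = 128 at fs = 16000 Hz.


Main lobe width for a rectangular window:
Width = 2 * fs / N
      = 2 * 16000 / 128
      = 32000 / 128
      = 250.0 Hz

250.0 Hz


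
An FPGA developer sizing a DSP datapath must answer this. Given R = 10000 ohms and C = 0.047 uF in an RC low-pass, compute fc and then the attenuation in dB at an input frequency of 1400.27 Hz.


Step 1 — cutoff frequency:
fc = 1 / (2*pi*R*C)
C = 0.047 uF = 4.7e-08 F
fc = 1 / (2*pi*10000*4.7e-08)
   = 338.628 Hz

Step 2 — magnitude at f = 1400.27 Hz:
|H(f)| = 1 / sqrt(1 + (f/fc)^2)
f/fc = 1400.27 / 338.628 = 4.135128
|H| = 1 / sqrt(1 + 17.099284) = 0.2350549
|H|_dB = 20*log10(0.2350549) = -12.58 dB

fc = 338.628 Hz; |H(1400.27 Hz)| = -12.58 dB


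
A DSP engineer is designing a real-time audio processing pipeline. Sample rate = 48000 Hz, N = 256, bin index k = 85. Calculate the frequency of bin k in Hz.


Frequency of DFT bin k:
f_k = k * fs / N
    = 85 * 48000 / 256
    = 4080000 / 256
    = 15937.5 Hz

15937.5 Hz


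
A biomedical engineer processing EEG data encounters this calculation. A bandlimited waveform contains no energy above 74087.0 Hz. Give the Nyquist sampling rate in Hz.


The Nyquist rate is twice the maximum frequency component.
fs_min = 2 * fmax
      = 2 * 74087.0
      = 148174.0 Hz

148174.0


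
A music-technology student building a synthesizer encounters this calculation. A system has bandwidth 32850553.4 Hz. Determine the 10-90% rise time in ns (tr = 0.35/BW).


Rise time from bandwidth relationship:
tr = 0.35 / BW
   = 0.35 / 32850553.4
   = 1.065431062e-08 s
   = 10.6543 ns

10.6543 ns


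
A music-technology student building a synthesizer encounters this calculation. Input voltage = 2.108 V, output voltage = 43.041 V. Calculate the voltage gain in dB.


Voltage gain in dB:
G = 20 * log10(Vout / Vin)
  = 20 * log10(43.041 / 2.108)
  = 20 * log10(20.417932)
  = 20 * 1.310012
  = 26.2 dB

26.2 dB
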